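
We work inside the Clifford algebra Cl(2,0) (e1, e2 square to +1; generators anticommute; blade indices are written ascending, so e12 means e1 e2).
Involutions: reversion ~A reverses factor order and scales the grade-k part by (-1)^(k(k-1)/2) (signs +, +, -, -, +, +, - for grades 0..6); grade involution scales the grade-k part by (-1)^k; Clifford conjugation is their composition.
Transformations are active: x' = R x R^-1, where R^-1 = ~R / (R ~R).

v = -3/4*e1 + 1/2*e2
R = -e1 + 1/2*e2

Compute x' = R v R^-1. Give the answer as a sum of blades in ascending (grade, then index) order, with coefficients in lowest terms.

~R = -e1 + 1/2*e2, and R ~R = 5/4, so R^-1 = ~R / (5/4).
R v = 1 - 1/8*e12
Answer: -17/20*e1 + 3/10*e2


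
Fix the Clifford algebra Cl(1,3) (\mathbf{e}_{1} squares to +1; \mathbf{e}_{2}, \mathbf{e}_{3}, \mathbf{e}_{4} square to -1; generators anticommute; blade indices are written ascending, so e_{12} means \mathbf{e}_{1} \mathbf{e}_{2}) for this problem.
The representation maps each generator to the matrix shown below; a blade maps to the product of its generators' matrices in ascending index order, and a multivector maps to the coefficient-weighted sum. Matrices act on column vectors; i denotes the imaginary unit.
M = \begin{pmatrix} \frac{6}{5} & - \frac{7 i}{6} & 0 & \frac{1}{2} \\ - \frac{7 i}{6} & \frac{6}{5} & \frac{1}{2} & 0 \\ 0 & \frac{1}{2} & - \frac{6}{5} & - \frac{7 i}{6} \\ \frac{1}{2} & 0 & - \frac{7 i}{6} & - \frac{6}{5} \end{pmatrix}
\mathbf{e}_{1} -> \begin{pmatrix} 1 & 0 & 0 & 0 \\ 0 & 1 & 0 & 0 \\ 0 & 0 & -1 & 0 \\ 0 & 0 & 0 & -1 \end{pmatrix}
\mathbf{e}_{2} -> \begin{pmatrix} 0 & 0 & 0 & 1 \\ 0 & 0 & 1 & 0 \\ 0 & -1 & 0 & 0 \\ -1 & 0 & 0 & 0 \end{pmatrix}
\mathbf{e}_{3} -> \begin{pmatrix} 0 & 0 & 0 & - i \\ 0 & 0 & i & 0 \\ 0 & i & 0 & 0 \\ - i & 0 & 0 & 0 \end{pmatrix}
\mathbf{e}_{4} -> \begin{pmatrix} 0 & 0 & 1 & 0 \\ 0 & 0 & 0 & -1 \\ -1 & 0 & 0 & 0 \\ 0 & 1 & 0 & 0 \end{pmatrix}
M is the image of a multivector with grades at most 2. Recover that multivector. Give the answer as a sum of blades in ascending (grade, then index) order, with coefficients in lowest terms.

Method: the blade images are trace-orthogonal — tr(rho(e_A) rho(e_B)^-1) = 4 if A = B and 0 otherwise — and rho(e_A)^-1 = (e_A)^2 * rho(e_A) with (e_A)^2 = +1 or -1, so the coefficient of e_A in the preimage is (e_A)^2 * tr(M rho(e_A))/4.
Nonzero projections over blades of grade <= 2: e_{1}: (e_{1})^2 = +1, tr(M rho(e_{1})) = \frac{24}{5}, coefficient \frac{6}{5}; e_{12}: (e_{12})^2 = +1, tr(M rho(e_{12})) = 2, coefficient \frac{1}{2}; e_{34}: (e_{34})^2 = -1, tr(M rho(e_{34})) = - \frac{14}{3}, coefficient \frac{7}{6}. Every other blade of grade <= 2 projects to 0.
Answer: \frac{6}{5} e_{1} + \frac{1}{2} e_{12} + \frac{7}{6} e_{34}


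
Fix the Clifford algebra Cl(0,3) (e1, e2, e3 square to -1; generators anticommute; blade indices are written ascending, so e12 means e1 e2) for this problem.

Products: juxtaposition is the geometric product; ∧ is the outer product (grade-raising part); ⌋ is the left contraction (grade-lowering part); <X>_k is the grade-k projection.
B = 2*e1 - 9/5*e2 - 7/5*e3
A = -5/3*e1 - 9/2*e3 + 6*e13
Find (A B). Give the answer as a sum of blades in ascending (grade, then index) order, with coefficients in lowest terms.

step 1: -89/30 + 42/5*e1 + 12*e3 + 3*e12 + 34/3*e13 - 81/10*e23 + 54/5*e123
Answer: -89/30 + 42/5*e1 + 12*e3 + 3*e12 + 34/3*e13 - 81/10*e23 + 54/5*e123


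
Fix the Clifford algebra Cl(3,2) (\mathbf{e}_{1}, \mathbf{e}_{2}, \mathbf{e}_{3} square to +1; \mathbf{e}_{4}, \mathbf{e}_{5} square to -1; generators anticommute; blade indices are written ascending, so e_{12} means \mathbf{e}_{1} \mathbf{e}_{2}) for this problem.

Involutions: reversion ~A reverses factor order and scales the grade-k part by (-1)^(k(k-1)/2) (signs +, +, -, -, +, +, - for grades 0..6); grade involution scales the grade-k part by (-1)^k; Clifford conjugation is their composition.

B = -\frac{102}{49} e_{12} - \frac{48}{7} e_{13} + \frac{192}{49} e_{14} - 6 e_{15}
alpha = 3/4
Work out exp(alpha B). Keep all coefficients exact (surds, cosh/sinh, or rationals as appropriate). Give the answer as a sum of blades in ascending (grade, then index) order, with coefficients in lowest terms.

B^2 term by term: the squares give (-\frac{102}{49})^2*(e_{12})^2 + (-\frac{48}{7})^2*(e_{13})^2 + (\frac{192}{49})^2*(e_{14})^2 + (-6)^2*(e_{15})^2 = \frac{10404}{2401}*(-1) + \frac{2304}{49}*(-1) + \frac{36864}{2401}*(+1) + 36*(+1) = 0 (each basis 2-blade squares to minus the product of its generators' squares); cross terms between blades sharing an index anticommute and cancel. So B^2 = 0.
B^2 = 0, so the series closes: exp(alpha B) = 1 + alpha B (parabolic case).
Answer: 1 - \frac{153}{98} e_{12} - \frac{36}{7} e_{13} + \frac{144}{49} e_{14} - \frac{9}{2} e_{15}


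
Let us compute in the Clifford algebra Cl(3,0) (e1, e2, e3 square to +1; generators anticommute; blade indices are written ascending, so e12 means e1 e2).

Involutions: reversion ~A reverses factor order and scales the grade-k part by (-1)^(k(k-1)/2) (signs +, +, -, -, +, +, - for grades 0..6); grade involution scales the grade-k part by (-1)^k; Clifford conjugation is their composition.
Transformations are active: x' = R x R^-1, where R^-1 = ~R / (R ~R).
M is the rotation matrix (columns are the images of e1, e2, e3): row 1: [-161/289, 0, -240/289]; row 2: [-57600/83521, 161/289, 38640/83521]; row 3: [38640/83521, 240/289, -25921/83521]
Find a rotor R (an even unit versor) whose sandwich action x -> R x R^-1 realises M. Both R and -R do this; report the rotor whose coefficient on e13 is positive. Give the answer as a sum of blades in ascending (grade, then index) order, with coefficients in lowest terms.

Method: write R = a + b12*e12 + b13*e13 + b23*e23 with a^2 + b12^2 + b13^2 + b23^2 = 1 (so R^-1 = ~R). Expanding the columns R e_j ~R gives tr M = 4a^2 - 1 and, from the antisymmetric part, M21 - M12 = -4a*b12, M13 - M31 = 4a*b13, M32 - M23 = -4a*b23.
Here tr M = -25921/83521, so a^2 = (1 + tr M)/4 = 14400/83521 and a = ±120/289. Taking a = 120/289: M21 - M12 = -57600/83521, M13 - M31 = -108000/83521, M32 - M23 = 30720/83521, giving b12 = 120/289, b13 = -225/289, b23 = -64/289, i.e. R = 120/289 + 120/289*e12 - 225/289*e13 - 64/289*e23.
Its e13 coefficient is negative, so report the other preimage -R.
Answer: -120/289 - 120/289*e12 + 225/289*e13 + 64/289*e23. Why the constraint matters: R and -R act identically through the sandwich — M has trace -25921/83521 either way — so only the sign condition on e13 picks one of the two preimages.


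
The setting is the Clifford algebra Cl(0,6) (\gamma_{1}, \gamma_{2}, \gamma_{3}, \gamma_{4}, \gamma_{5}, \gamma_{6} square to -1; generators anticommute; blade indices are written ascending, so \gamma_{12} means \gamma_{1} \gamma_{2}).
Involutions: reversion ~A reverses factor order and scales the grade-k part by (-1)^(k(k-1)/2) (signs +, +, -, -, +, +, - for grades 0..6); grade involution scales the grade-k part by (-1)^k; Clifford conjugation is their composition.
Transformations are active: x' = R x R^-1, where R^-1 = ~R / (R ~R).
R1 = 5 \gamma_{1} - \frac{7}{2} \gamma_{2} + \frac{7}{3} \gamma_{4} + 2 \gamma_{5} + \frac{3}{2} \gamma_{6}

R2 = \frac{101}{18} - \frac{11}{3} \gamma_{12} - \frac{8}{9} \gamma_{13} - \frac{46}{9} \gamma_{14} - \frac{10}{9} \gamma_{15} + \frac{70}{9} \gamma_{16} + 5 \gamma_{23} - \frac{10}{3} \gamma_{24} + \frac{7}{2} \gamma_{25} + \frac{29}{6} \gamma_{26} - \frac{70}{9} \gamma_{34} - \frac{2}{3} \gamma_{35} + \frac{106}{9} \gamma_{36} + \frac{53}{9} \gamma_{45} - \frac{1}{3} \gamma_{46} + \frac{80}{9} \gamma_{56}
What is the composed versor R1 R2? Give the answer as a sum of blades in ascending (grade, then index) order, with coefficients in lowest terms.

Distribute over the terms of R1 (each basis-blade product reordered to ascending indices, repeated generators contracted through their squares):
(5 \gamma_{1}) R2 = \frac{505}{18} \gamma_{1} + \frac{55}{3} \gamma_{2} + \frac{40}{9} \gamma_{3} + \frac{230}{9} \gamma_{4} + \frac{50}{9} \gamma_{5} - \frac{350}{9} \gamma_{6} + 25 \gamma_{123} - \frac{50}{3} \gamma_{124} + \frac{35}{2} \gamma_{125} + \frac{145}{6} \gamma_{126} - \frac{350}{9} \gamma_{134} - \frac{10}{3} \gamma_{135} + \frac{530}{9} \gamma_{136} + \frac{265}{9} \gamma_{145} - \frac{5}{3} \gamma_{146} + \frac{400}{9} \gamma_{156}
(-\frac{7}{2} \gamma_{2}) R2 = \frac{77}{6} \gamma_{1} - \frac{707}{36} \gamma_{2} + \frac{35}{2} \gamma_{3} - \frac{35}{3} \gamma_{4} + \frac{49}{4} \gamma_{5} + \frac{203}{12} \gamma_{6} - \frac{28}{9} \gamma_{123} - \frac{161}{9} \gamma_{124} - \frac{35}{9} \gamma_{125} + \frac{245}{9} \gamma_{126} + \frac{245}{9} \gamma_{234} + \frac{7}{3} \gamma_{235} - \frac{371}{9} \gamma_{236} - \frac{371}{18} \gamma_{245} + \frac{7}{6} \gamma_{246} - \frac{280}{9} \gamma_{256}
(\frac{7}{3} \gamma_{4}) R2 = -\frac{322}{27} \gamma_{1} - \frac{70}{9} \gamma_{2} - \frac{490}{27} \gamma_{3} + \frac{707}{54} \gamma_{4} - \frac{371}{27} \gamma_{5} + \frac{7}{9} \gamma_{6} - \frac{77}{9} \gamma_{124} - \frac{56}{27} \gamma_{134} + \frac{70}{27} \gamma_{145} - \frac{490}{27} \gamma_{146} + \frac{35}{3} \gamma_{234} - \frac{49}{6} \gamma_{245} - \frac{203}{18} \gamma_{246} + \frac{14}{9} \gamma_{345} - \frac{742}{27} \gamma_{346} + \frac{560}{27} \gamma_{456}
(2 \gamma_{5}) R2 = -\frac{20}{9} \gamma_{1} + 7 \gamma_{2} - \frac{4}{3} \gamma_{3} + \frac{106}{9} \gamma_{4} + \frac{101}{9} \gamma_{5} - \frac{160}{9} \gamma_{6} - \frac{22}{3} \gamma_{125} - \frac{16}{9} \gamma_{135} - \frac{92}{9} \gamma_{145} - \frac{140}{9} \gamma_{156} + 10 \gamma_{235} - \frac{20}{3} \gamma_{245} - \frac{29}{3} \gamma_{256} - \frac{140}{9} \gamma_{345} - \frac{212}{9} \gamma_{356} + \frac{2}{3} \gamma_{456}
(\frac{3}{2} \gamma_{6}) R2 = \frac{35}{3} \gamma_{1} + \frac{29}{4} \gamma_{2} + \frac{53}{3} \gamma_{3} - \frac{1}{2} \gamma_{4} + \frac{40}{3} \gamma_{5} + \frac{101}{12} \gamma_{6} - \frac{11}{2} \gamma_{126} - \frac{4}{3} \gamma_{136} - \frac{23}{3} \gamma_{146} - \frac{5}{3} \gamma_{156} + \frac{15}{2} \gamma_{236} - 5 \gamma_{246} + \frac{21}{4} \gamma_{256} - \frac{35}{3} \gamma_{346} - \gamma_{356} + \frac{53}{6} \gamma_{456}
Summing the partial products and collecting blades:
Answer: \frac{1037}{27} \gamma_{1} + \frac{31}{6} \gamma_{2} + \frac{1087}{54} \gamma_{3} + \frac{1033}{27} \gamma_{4} + \frac{3091}{108} \gamma_{5} - \frac{275}{9} \gamma_{6} + \frac{197}{9} \gamma_{123} - \frac{388}{9} \gamma_{124} + \frac{113}{18} \gamma_{125} + \frac{413}{9} \gamma_{126} - \frac{1106}{27} \gamma_{134} - \frac{46}{9} \gamma_{135} + \frac{518}{9} \gamma_{136} + \frac{589}{27} \gamma_{145} - \frac{742}{27} \gamma_{146} + \frac{245}{9} \gamma_{156} + \frac{350}{9} \gamma_{234} + \frac{37}{3} \gamma_{235} - \frac{607}{18} \gamma_{236} - \frac{319}{9} \gamma_{245} - \frac{136}{9} \gamma_{246} - \frac{1279}{36} \gamma_{256} - 14 \gamma_{345} - \frac{1057}{27} \gamma_{346} - \frac{221}{9} \gamma_{356} + \frac{1633}{54} \gamma_{456}


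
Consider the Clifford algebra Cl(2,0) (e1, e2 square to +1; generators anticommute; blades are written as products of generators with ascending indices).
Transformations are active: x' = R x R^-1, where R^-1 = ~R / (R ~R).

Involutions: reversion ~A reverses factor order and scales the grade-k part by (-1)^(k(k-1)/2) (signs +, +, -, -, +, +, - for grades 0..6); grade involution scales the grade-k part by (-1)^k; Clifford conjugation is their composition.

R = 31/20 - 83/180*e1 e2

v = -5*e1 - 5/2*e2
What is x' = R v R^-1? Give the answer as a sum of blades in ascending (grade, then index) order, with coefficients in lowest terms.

~R = 31/20 + 83/180*e1 e2, and R ~R = 8473/3240, so R^-1 = ~R / (8473/3240).
R v = -475/72*e1 - 445/72*e2
Answer: -47795/16946*e1 - 40895/8473*e2


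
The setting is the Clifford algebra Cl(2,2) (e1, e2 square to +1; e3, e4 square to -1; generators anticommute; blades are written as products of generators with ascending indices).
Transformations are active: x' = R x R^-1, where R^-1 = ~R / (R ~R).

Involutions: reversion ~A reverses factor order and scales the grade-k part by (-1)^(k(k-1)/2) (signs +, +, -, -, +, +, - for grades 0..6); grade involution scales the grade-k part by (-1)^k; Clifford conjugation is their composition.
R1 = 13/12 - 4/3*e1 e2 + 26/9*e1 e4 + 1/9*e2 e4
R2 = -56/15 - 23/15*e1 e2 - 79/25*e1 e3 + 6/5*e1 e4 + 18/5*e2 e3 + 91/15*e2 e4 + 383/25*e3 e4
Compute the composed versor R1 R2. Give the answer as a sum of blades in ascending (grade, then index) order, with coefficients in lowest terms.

Distribute over the terms of R1 (each basis-blade product reordered to ascending indices, repeated generators contracted through their squares):
(13/12) R2 = -182/45 - 299/180*e1 e2 - 1027/300*e1 e3 + 13/10*e1 e4 + 39/10*e2 e3 + 1183/180*e2 e4 + 4979/300*e3 e4
(-4/3*e1 e2) R2 = -92/45 + 224/45*e1 e2 - 24/5*e1 e3 - 364/45*e1 e4 - 316/75*e2 e3 + 8/5*e2 e4 - 1532/75*e1 e2 e3 e4
(26/9*e1 e4) R2 = 52/15 + 2366/135*e1 e2 + 9958/225*e1 e3 - 1456/135*e1 e4 - 598/135*e2 e4 - 2054/225*e3 e4 + 52/5*e1 e2 e3 e4
(1/9*e2 e4) R2 = 91/135 - 2/15*e1 e2 + 23/135*e1 e4 + 383/225*e2 e3 - 56/135*e2 e4 + 2/5*e3 e4 + 79/225*e1 e2 e3 e4
Summing the partial products and collecting blades:
Answer: -263/135 + 11183/540*e1 e2 + 32431/900*e1 e3 - 4699/270*e1 e4 + 25/18*e2 e3 + 599/180*e2 e4 + 7081/900*e3 e4 - 2177/225*e1 e2 e3 e4


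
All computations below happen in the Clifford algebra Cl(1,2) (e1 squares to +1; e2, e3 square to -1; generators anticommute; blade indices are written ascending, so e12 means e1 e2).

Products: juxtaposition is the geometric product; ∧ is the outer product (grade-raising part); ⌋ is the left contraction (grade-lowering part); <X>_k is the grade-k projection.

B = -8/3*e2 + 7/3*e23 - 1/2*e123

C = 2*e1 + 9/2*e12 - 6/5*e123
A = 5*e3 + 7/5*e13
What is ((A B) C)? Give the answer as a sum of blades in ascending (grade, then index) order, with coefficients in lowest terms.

step 1: 371/30*e2 + 173/30*e12 + 40/3*e23 + 56/15*e123
step 2: 3043/100 + 1433/20*e1 - 173/15*e2 + 247/25*e3 - 371/15*e12 + 1129/25*e13 + 112/15*e23 + 80/3*e123
Answer: 3043/100 + 1433/20*e1 - 173/15*e2 + 247/25*e3 - 371/15*e12 + 1129/25*e13 + 112/15*e23 + 80/3*e123


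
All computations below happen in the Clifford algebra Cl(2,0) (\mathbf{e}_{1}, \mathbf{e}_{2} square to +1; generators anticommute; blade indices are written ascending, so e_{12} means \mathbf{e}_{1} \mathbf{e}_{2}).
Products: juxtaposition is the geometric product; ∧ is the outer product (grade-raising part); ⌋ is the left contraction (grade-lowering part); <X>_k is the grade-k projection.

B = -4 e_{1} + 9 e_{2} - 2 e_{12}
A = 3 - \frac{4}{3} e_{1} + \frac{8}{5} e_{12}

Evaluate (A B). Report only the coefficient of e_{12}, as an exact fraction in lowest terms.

step 1: \frac{128}{15} + \frac{12}{5} e_{1} + \frac{541}{15} e_{2} - 18 e_{12}
Answer: -18


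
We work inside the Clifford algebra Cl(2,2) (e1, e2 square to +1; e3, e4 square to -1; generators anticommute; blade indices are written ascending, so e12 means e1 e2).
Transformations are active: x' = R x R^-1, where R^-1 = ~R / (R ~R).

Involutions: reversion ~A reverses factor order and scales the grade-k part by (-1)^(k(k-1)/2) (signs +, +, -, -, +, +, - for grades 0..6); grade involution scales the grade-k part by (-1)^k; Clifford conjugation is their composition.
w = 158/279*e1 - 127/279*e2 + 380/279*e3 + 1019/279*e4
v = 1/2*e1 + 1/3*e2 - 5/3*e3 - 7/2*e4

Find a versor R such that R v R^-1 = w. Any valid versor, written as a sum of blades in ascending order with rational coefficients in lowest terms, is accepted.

R = v + w = 595/558*e1 - 34/279*e2 - 85/279*e3 + 85/558*e4 works: the equal norms (-44/3) guarantee its sandwich swaps v into w.
Answer: 595/558*e1 - 34/279*e2 - 85/279*e3 + 85/558*e4


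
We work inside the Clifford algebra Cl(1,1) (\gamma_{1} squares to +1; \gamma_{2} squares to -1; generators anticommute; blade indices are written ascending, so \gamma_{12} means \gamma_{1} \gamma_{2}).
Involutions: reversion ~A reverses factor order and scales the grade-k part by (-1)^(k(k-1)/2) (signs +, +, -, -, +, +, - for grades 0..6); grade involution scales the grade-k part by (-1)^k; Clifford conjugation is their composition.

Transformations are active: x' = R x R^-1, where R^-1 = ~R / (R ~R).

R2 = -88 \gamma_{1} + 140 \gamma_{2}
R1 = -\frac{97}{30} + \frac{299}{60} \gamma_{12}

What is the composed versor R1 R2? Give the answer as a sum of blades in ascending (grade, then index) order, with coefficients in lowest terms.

Distribute over the terms of R1 (each basis-blade product reordered to ascending indices, repeated generators contracted through their squares):
(-\frac{97}{30}) R2 = \frac{4268}{15} \gamma_{1} - \frac{1358}{3} \gamma_{2}
(\frac{299}{60} \gamma_{12}) R2 = -\frac{2093}{3} \gamma_{1} + \frac{6578}{15} \gamma_{2}
Summing the partial products and collecting blades:
Answer: -\frac{6197}{15} \gamma_{1} - \frac{212}{15} \gamma_{2}


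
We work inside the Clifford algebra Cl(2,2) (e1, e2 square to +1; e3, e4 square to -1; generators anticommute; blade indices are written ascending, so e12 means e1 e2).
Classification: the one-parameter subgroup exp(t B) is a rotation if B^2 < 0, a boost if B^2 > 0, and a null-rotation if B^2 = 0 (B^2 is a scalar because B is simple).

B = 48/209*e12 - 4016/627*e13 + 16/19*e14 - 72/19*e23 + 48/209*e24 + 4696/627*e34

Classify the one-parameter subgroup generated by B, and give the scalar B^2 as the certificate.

B^2 term by term: the squares give (48/209)^2*(e12)^2 + (-4016/627)^2*(e13)^2 + (16/19)^2*(e14)^2 + (-72/19)^2*(e23)^2 + (48/209)^2*(e24)^2 + (4696/627)^2*(e34)^2 = 2304/43681*(-1) + 16128256/393129*(+1) + 256/361*(+1) + 5184/361*(+1) + 2304/43681*(+1) + 22052416/393129*(-1) = 0 (each basis 2-blade squares to minus the product of its generators' squares); cross terms between blades sharing an index anticommute and cancel; the commuting (index-disjoint) pairs give grade-4 terms 2*c*c'*(blade product), which cancel blade by blade — e1234: 150272/43681 + 128512/43681 - 2304/361 = 0 — confirming B is simple. So B^2 = 0.
Answer: null-rotation, certificate B^2 = 0. Because 0 is invariant under every versor sandwich, the classification follows from its sign alone.


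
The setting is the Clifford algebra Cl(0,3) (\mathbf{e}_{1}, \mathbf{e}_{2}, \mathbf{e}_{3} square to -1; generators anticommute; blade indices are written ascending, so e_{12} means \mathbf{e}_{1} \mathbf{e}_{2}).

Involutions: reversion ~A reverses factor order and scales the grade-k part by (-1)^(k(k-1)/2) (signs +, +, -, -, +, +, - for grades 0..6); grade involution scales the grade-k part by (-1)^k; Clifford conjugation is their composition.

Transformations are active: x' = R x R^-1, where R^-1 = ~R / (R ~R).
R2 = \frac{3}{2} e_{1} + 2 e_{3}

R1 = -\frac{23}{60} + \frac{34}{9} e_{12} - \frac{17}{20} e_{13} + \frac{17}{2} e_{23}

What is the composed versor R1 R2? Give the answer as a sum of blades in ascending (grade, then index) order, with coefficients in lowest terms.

Distribute over the terms of R2 (each basis-blade product reordered to ascending indices, repeated generators contracted through their squares):
R1 (\frac{3}{2} e_{1}) = -\frac{23}{40} e_{1} + \frac{17}{3} e_{2} - \frac{51}{40} e_{3} + \frac{51}{4} e_{123}
R1 (2 e_{3}) = \frac{17}{10} e_{1} - 17 e_{2} - \frac{23}{30} e_{3} + \frac{68}{9} e_{123}
Summing the partial products and collecting blades:
Answer: \frac{9}{8} e_{1} - \frac{34}{3} e_{2} - \frac{49}{24} e_{3} + \frac{731}{36} e_{123}


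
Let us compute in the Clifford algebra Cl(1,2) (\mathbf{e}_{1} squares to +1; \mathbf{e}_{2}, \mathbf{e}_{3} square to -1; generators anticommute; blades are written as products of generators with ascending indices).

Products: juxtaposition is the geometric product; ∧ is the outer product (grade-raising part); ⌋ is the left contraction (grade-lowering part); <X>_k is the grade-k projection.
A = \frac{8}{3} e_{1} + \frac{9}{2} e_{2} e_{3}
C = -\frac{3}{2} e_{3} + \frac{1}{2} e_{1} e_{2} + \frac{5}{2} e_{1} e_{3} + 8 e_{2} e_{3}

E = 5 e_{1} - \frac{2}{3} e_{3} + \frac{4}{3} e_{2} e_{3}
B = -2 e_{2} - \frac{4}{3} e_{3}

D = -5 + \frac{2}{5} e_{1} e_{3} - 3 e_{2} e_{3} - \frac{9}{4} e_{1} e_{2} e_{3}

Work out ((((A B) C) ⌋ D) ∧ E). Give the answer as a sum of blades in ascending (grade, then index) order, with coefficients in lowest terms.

step 1: 6 e_{2} - 9 e_{3} - \frac{16}{3} e_{1} e_{2} - \frac{32}{9} e_{1} e_{3}
step 2: -\frac{451}{18} - \frac{149}{6} e_{1} - 72 e_{2} - 48 e_{3} - \frac{256}{9} e_{1} e_{2} + \frac{128}{3} e_{1} e_{3} + \frac{23}{9} e_{2} e_{3} - \frac{23}{2} e_{1} e_{2} e_{3}
step 3: \frac{44689}{360} - \frac{269}{20} e_{1} + 240 e_{2} - \frac{2429}{15} e_{3} - 108 e_{1} e_{2} + \frac{6839}{45} e_{1} e_{3} + \frac{3145}{24} e_{2} e_{3} + \frac{451}{8} e_{1} e_{2} e_{3}
step 4: \frac{44689}{72} e_{1} - \frac{44689}{540} e_{3} - 1200 e_{1} e_{2} + \frac{24559}{30} e_{1} e_{3} + \frac{1489}{270} e_{2} e_{3} + \frac{28371}{40} e_{1} e_{2} e_{3}
Answer: \frac{44689}{72} e_{1} - \frac{44689}{540} e_{3} - 1200 e_{1} e_{2} + \frac{24559}{30} e_{1} e_{3} + \frac{1489}{270} e_{2} e_{3} + \frac{28371}{40} e_{1} e_{2} e_{3}


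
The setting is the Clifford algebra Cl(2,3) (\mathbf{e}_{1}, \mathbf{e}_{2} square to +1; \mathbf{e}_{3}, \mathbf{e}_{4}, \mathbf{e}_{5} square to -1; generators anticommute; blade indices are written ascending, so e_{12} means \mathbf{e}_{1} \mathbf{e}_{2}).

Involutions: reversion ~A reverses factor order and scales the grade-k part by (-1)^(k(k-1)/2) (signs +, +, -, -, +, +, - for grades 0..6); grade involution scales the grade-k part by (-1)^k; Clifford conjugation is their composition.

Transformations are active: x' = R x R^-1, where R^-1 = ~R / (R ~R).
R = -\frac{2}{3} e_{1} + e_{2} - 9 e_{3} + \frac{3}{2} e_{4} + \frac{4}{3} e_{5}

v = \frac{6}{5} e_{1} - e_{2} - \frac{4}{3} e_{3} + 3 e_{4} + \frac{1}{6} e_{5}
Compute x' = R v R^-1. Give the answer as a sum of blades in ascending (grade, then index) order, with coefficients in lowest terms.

~R = -\frac{2}{3} e_{1} + e_{2} - 9 e_{3} + \frac{3}{2} e_{4} + \frac{4}{3} e_{5}, and R ~R = -\frac{1003}{12}, so R^-1 = ~R / (-\frac{1003}{12}).
R v = -\frac{1667}{90} - \frac{8}{15} e_{12} + \frac{526}{45} e_{13} - \frac{19}{5} e_{14} - \frac{77}{45} e_{15} - \frac{31}{3} e_{23} + \frac{9}{2} e_{24} + \frac{3}{2} e_{25} - 25 e_{34} + \frac{5}{18} e_{35} - \frac{15}{4} e_{45}
Answer: -\frac{67498}{45135} e_{1} + \frac{21713}{15045} e_{2} - \frac{39952}{15045} e_{3} - \frac{11711}{5015} e_{4} + \frac{38299}{90270} e_{5}


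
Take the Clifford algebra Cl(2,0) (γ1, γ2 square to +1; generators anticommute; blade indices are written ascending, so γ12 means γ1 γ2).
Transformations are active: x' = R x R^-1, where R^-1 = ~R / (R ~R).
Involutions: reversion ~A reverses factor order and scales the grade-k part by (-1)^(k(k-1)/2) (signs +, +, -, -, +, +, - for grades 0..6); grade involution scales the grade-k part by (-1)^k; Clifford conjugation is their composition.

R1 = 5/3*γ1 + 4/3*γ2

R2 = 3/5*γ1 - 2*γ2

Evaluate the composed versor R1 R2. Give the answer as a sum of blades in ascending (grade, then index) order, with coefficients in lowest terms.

Distribute over the terms of R1 (each basis-blade product reordered to ascending indices, repeated generators contracted through their squares):
(5/3*γ1) R2 = 1 - 10/3*γ12
(4/3*γ2) R2 = -8/3 - 4/5*γ12
Summing the partial products and collecting blades:
Answer: -5/3 - 62/15*γ12


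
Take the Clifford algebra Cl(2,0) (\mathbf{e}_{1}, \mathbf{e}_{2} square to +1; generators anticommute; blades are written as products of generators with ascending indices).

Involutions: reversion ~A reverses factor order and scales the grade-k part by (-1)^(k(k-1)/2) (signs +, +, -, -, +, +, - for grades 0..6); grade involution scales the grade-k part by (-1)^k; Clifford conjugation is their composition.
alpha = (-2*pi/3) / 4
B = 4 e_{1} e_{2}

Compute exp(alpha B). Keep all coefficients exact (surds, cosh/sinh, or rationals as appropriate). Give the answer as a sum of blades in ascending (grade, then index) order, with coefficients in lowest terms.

B^2 = (4)^2*(e_{1} e_{2})^2 = 16*(-1) = -16 (a basis 2-blade squares to minus the product of its generators' squares).
B^2 = -16 — circular case — the even/odd split gives cos and sin: l = 4, alpha*l = - \frac{2 \pi}{3}, so exp(alpha B) = cos(- \frac{2 \pi}{3}) + (sin(- \frac{2 \pi}{3})/4)*B = - \frac{1}{2} + (- \frac{\sqrt{3}}{8})*B.
Answer: - \frac{1}{2} - \frac{\sqrt{3}}{2} e_{1} e_{2}


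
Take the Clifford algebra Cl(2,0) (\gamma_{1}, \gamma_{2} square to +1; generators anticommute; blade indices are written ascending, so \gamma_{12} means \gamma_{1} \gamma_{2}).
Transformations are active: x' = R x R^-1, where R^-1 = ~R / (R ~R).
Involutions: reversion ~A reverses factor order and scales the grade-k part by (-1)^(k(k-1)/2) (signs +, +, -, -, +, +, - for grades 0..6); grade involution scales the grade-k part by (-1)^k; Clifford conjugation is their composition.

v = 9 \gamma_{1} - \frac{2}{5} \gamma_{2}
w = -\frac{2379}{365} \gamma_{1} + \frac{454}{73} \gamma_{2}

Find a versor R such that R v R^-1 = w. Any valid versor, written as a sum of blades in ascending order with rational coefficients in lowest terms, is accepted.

Key observation: q(v) = q(w) = \frac{2029}{25} (sandwiches preserve the norm), so R = v + w = \frac{906}{365} \gamma_{1} + \frac{2124}{365} \gamma_{2} works whenever it is invertible — the component of v along it is kept and (v - w)/2 reverses, sending v to w.
Answer: \frac{906}{365} \gamma_{1} + \frac{2124}{365} \gamma_{2}


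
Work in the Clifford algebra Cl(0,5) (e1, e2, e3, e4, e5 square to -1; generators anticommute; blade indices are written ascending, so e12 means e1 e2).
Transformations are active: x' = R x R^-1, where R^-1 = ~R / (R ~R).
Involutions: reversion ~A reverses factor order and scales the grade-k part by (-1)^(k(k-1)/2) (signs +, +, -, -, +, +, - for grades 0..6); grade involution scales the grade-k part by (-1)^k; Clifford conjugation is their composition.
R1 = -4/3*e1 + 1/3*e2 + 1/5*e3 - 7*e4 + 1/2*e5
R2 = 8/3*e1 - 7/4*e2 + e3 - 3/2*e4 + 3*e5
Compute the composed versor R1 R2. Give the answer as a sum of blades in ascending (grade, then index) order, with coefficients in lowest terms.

Distribute over the terms of R1 (each basis-blade product reordered to ascending indices, repeated generators contracted through their squares):
(-4/3*e1) R2 = 32/9 + 7/3*e12 - 4/3*e13 + 2*e14 - 4*e15
(1/3*e2) R2 = 7/12 - 8/9*e12 + 1/3*e23 - 1/2*e24 + e25
(1/5*e3) R2 = -1/5 - 8/15*e13 + 7/20*e23 - 3/10*e34 + 3/5*e35
(-7*e4) R2 = -21/2 + 56/3*e14 - 49/4*e24 + 7*e34 - 21*e45
(1/2*e5) R2 = -3/2 - 4/3*e15 + 7/8*e25 - 1/2*e35 + 3/4*e45
Summing the partial products and collecting blades:
Answer: -1451/180 + 13/9*e12 - 28/15*e13 + 62/3*e14 - 16/3*e15 + 41/60*e23 - 51/4*e24 + 15/8*e25 + 67/10*e34 + 1/10*e35 - 81/4*e45


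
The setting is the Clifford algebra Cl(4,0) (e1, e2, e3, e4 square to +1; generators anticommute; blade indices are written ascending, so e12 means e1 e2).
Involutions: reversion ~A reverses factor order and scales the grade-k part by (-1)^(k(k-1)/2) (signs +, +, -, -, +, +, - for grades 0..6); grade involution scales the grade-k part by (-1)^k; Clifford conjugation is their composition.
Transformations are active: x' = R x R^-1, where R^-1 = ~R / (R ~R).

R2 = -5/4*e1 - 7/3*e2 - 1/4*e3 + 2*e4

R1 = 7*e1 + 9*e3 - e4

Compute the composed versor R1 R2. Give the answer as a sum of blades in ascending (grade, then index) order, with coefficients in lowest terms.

Distribute over the terms of R1 (each basis-blade product reordered to ascending indices, repeated generators contracted through their squares):
(7*e1) R2 = -35/4 - 49/3*e12 - 7/4*e13 + 14*e14
(9*e3) R2 = -9/4 + 45/4*e13 + 21*e23 + 18*e34
(-e4) R2 = -2 - 5/4*e14 - 7/3*e24 - 1/4*e34
Summing the partial products and collecting blades:
Answer: -13 - 49/3*e12 + 19/2*e13 + 51/4*e14 + 21*e23 - 7/3*e24 + 71/4*e34


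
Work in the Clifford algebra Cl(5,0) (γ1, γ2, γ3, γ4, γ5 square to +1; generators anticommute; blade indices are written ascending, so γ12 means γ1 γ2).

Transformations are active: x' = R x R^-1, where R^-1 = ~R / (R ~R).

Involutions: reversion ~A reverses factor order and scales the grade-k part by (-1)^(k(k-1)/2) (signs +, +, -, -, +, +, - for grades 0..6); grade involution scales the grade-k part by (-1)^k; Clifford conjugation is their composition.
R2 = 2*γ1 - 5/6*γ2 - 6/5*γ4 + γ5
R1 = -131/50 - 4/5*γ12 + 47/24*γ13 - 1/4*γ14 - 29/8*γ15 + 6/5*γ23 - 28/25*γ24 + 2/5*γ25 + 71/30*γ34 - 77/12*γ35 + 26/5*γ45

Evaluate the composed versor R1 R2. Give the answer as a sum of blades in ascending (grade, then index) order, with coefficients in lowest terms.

Distribute over the terms of R2 (each basis-blade product reordered to ascending indices, repeated generators contracted through their squares):
R1 (2*γ1) = -131/25*γ1 + 8/5*γ2 - 47/12*γ3 + 1/2*γ4 + 29/4*γ5 + 12/5*γ123 - 56/25*γ124 + 4/5*γ125 + 71/15*γ134 - 77/6*γ135 + 52/5*γ145
R1 (-5/6*γ2) = 2/3*γ1 + 131/60*γ2 + γ3 - 14/15*γ4 + 1/3*γ5 + 235/144*γ123 - 5/24*γ124 - 145/48*γ125 - 71/36*γ234 + 385/72*γ235 - 13/3*γ245
R1 (-6/5*γ4) = 3/10*γ1 + 168/125*γ2 - 71/25*γ3 + 393/125*γ4 + 156/25*γ5 + 24/25*γ124 - 47/20*γ134 - 87/20*γ145 - 36/25*γ234 + 12/25*γ245 - 77/10*γ345
R1 (γ5) = -29/8*γ1 + 2/5*γ2 - 77/12*γ3 + 26/5*γ4 - 131/50*γ5 - 4/5*γ125 + 47/24*γ135 - 1/4*γ145 + 6/5*γ235 - 28/25*γ245 + 71/30*γ345
Summing the partial products and collecting blades:
Answer: -4739/600*γ1 + 8291/1500*γ2 - 913/75*γ3 + 5933/750*γ4 + 3361/300*γ5 + 2903/720*γ123 - 893/600*γ124 - 145/48*γ125 + 143/60*γ134 - 87/8*γ135 + 29/5*γ145 - 3071/900*γ234 + 2357/360*γ235 - 373/75*γ245 - 16/3*γ345


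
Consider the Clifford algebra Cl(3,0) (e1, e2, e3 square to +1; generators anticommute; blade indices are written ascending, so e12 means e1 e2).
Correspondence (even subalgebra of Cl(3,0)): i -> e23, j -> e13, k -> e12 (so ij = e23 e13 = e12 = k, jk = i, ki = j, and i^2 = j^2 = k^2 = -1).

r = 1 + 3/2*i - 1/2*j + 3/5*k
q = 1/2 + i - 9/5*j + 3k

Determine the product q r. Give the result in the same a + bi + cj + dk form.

In blades: q = 1/2 + 3*e12 - 9/5*e13 + e23, r = 1 + 3/5*e12 - 1/2*e13 + 3/2*e23.
Distribute q over r term by term (generator squares from the signature, products reordered to ascending indices): (1/2)*r = 1/2 + 3/10*e12 - 1/4*e13 + 3/4*e23; (3*e12)*r = -9/5 + 3*e12 + 9/2*e13 + 3/2*e23; (-9/5*e13)*r = -9/10 + 27/10*e12 - 9/5*e13 - 27/25*e23; (e23)*r = -3/2 - 1/2*e12 - 3/5*e13 + e23.
Sum: -37/10 + 11/2*e12 + 37/20*e13 + 217/100*e23; translating back through the correspondence:
Answer: -37/10 + 217/100*i + 37/20*j + 11/2*k


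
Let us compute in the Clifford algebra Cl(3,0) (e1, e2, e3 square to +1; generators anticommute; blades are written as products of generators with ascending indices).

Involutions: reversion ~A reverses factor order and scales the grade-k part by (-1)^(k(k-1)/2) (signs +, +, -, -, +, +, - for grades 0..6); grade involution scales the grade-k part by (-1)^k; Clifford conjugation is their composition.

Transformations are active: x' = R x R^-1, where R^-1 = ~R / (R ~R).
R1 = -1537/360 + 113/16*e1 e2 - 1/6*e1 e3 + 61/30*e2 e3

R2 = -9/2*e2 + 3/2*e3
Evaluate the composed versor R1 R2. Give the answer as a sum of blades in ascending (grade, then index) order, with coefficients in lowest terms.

Distribute over the terms of R2 (each basis-blade product reordered to ascending indices, repeated generators contracted through their squares):
R1 (-9/2*e2) = -1017/32*e1 + 1537/80*e2 + 183/20*e3 - 3/4*e1 e2 e3
R1 (3/2*e3) = -1/4*e1 + 61/20*e2 - 1537/240*e3 + 339/32*e1 e2 e3
Summing the partial products and collecting blades:
Answer: -1025/32*e1 + 1781/80*e2 + 659/240*e3 + 315/32*e1 e2 e3


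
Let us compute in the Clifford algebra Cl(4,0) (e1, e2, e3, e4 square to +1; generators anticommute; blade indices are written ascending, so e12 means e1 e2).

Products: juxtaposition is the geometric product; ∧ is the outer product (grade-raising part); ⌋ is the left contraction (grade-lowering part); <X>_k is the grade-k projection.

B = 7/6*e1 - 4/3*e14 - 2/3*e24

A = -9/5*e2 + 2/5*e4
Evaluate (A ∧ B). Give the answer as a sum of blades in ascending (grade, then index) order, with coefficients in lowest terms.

step 1: 21/10*e12 - 7/15*e14 - 12/5*e124
Answer: 21/10*e12 - 7/15*e14 - 12/5*e124


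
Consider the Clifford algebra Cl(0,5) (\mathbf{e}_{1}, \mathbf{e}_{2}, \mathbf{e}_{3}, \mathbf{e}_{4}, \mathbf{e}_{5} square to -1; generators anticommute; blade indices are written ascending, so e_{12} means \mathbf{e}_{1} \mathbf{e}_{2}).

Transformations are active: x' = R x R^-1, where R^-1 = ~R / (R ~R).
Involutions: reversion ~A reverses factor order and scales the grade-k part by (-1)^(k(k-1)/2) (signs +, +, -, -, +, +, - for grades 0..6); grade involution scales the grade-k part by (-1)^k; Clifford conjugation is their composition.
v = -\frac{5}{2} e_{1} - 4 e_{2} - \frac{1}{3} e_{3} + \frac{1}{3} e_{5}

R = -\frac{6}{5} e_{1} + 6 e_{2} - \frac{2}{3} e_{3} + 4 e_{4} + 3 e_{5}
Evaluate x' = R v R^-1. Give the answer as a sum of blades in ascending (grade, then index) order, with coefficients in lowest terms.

~R = -\frac{6}{5} e_{1} + 6 e_{2} - \frac{2}{3} e_{3} + 4 e_{4} + 3 e_{5}, and R ~R = -\frac{14149}{225}, so R^-1 = ~R / (-\frac{14149}{225}).
R v = \frac{178}{9} + \frac{99}{5} e_{12} - \frac{19}{15} e_{13} + 10 e_{14} + \frac{71}{10} e_{15} - \frac{14}{3} e_{23} + 16 e_{24} + 14 e_{25} + \frac{4}{3} e_{34} + \frac{7}{9} e_{35} + \frac{4}{3} e_{45}
Answer: \frac{92105}{28298} e_{1} + \frac{3196}{14149} e_{2} + \frac{31949}{42447} e_{3} - \frac{35600}{14149} e_{4} - \frac{94249}{42447} e_{5}


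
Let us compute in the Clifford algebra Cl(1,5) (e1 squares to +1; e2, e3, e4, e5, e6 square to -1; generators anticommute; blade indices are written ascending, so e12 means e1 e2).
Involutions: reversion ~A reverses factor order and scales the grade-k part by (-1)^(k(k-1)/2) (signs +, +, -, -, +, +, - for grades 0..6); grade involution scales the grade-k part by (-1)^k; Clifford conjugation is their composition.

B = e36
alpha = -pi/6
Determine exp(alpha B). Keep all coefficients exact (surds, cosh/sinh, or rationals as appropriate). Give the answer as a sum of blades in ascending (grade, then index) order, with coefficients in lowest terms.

B^2 = (1)^2*(e36)^2 = 1*(-1) = -1 (a basis 2-blade squares to minus the product of its generators' squares).
B^2 = -1 — since the square is negative, the closed form is circular: l = 1, alpha*l = -pi/6, so exp(alpha B) = cos(-pi/6) + (sin(-pi/6)/1)*B = sqrt(3)/2 + (-1/2)*B.
Answer: sqrt(3)/2 - 1/2*e36


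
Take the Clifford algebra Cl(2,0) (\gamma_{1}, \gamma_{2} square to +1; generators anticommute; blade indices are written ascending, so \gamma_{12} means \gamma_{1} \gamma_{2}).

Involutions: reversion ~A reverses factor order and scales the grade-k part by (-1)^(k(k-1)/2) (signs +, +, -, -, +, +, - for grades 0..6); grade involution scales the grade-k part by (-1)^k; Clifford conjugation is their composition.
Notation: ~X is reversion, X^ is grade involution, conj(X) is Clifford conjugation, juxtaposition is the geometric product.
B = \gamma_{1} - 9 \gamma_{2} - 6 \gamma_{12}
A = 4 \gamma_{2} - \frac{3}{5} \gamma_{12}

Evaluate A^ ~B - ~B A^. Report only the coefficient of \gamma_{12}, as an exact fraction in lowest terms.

first term: \frac{198}{5} + \frac{147}{5} \gamma_{1} + \frac{3}{5} \gamma_{2} + 4 \gamma_{12}
second term: \frac{198}{5} - \frac{147}{5} \gamma_{1} - \frac{3}{5} \gamma_{2} - 4 \gamma_{12}
Answer: 8


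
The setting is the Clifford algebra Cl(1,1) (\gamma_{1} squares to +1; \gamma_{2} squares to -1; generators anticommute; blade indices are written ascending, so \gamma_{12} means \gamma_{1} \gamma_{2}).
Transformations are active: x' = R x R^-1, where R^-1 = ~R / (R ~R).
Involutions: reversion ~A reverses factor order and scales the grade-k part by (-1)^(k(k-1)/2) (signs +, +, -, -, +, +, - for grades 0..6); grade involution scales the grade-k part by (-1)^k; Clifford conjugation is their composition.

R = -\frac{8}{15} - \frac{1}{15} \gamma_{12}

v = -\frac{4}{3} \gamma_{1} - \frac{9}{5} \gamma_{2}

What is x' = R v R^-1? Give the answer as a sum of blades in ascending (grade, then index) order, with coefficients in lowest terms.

~R = -\frac{8}{15} + \frac{1}{15} \gamma_{12}, and R ~R = \frac{7}{25}, so R^-1 = ~R / (\frac{7}{25}).
R v = \frac{133}{225} \gamma_{1} + \frac{196}{225} \gamma_{2}
Answer: -\frac{124}{135} \gamma_{1} - \frac{41}{27} \gamma_{2}


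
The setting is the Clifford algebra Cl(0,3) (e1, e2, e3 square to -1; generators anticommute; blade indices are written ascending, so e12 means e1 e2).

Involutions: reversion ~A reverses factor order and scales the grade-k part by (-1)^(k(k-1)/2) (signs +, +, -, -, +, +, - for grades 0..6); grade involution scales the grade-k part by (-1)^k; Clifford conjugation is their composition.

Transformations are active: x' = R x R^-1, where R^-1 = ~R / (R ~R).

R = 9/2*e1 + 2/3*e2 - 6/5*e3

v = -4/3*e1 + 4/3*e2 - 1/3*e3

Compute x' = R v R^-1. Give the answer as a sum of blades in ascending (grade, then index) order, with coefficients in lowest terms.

~R = 9/2*e1 + 2/3*e2 - 6/5*e3, and R ~R = -19921/900, so R^-1 = ~R / (-19921/900).
R v = 212/45 + 62/9*e12 - 31/10*e13 + 62/45*e23
Answer: -34796/59763*e1 - 96644/59763*e2 + 50449/59763*e3


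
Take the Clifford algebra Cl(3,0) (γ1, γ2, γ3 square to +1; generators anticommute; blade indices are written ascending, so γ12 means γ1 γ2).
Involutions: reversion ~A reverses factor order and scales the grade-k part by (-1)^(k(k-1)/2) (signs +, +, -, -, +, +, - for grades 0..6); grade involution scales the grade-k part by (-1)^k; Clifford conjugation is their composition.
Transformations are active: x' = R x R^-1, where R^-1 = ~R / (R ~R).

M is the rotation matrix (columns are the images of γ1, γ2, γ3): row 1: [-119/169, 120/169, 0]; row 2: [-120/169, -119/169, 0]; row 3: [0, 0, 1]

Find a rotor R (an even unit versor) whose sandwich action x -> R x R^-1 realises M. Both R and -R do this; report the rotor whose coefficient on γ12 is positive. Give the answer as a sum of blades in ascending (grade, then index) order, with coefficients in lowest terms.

Method: write R = a + b12*γ12 + b13*γ13 + b23*γ23 with a^2 + b12^2 + b13^2 + b23^2 = 1 (so R^-1 = ~R). Expanding the columns R e_j ~R gives tr M = 4a^2 - 1 and, from the antisymmetric part, M21 - M12 = -4a*b12, M13 - M31 = 4a*b13, M32 - M23 = -4a*b23.
Here tr M = -69/169, so a^2 = (1 + tr M)/4 = 25/169 and a = ±5/13. Taking a = 5/13: M21 - M12 = -240/169, M13 - M31 = 0, M32 - M23 = 0, giving b12 = 12/13, b13 = 0, b23 = 0, i.e. R = 5/13 + 12/13*γ12.
Its γ12 coefficient is already positive.
Answer: 5/13 + 12/13*γ12. Recall the cover is two-to-one: with M of trace -69/169, both preimages act alike, and the stated γ12 sign chooses the sheet.


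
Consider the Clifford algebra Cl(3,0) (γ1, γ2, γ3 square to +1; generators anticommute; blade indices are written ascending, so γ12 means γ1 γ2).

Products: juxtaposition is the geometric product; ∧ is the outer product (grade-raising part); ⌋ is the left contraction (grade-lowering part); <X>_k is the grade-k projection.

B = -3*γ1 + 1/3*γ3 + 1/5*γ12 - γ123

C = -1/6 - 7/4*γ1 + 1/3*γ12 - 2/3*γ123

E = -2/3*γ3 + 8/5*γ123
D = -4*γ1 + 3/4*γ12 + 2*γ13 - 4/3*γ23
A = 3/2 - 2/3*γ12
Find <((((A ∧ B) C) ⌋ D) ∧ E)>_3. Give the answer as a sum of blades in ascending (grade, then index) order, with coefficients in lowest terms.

step 1: -9/2*γ1 + 1/2*γ3 + 3/10*γ12 - 31/18*γ123
step 2: 7157/1080 + 3/4*γ1 - 39/40*γ2 + 373/540*γ3 - 23/60*γ12 + 7/8*γ13 + 433/72*γ23 + 49/108*γ123
step 3: 7681/2160 - 39107/1440*γ1 + 9613/6480*γ2 + 14/5*γ3 + 7157/1440*γ12 + 7157/540*γ13 - 7157/810*γ23
step 4: -7681/3240*γ3 + 39107/2160*γ13 - 9613/9720*γ23 + 25663/10800*γ123
step 5: 25663/10800*γ123
Answer: 25663/10800*γ123


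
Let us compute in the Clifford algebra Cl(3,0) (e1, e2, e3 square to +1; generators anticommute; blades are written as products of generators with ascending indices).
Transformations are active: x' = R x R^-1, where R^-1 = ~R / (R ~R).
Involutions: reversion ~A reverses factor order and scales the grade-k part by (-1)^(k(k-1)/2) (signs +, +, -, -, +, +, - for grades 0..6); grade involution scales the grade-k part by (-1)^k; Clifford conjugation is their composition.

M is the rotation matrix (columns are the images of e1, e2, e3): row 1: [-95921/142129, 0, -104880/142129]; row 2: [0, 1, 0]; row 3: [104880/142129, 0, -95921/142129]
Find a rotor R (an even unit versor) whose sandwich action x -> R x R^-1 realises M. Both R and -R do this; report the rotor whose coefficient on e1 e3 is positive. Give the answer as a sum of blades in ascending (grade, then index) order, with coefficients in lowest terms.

Method: write R = a + b12*e1 e2 + b13*e1 e3 + b23*e2 e3 with a^2 + b12^2 + b13^2 + b23^2 = 1 (so R^-1 = ~R). Expanding the columns R e_j ~R gives tr M = 4a^2 - 1 and, from the antisymmetric part, M21 - M12 = -4a*b12, M13 - M31 = 4a*b13, M32 - M23 = -4a*b23.
Here tr M = -49713/142129, so a^2 = (1 + tr M)/4 = 23104/142129 and a = ±152/377. Taking a = 152/377: M21 - M12 = 0, M13 - M31 = -209760/142129, M32 - M23 = 0, giving b12 = 0, b13 = -345/377, b23 = 0, i.e. R = 152/377 - 345/377*e1 e3.
Its e1 e3 coefficient is negative, so report the other preimage -R.
Answer: -152/377 + 345/377*e1 e3. Sheet selection: the two-to-one cover makes ±R indistinguishable at the matrix level (trace -49713/142129), so uniqueness comes from the required sign on e1 e3.
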